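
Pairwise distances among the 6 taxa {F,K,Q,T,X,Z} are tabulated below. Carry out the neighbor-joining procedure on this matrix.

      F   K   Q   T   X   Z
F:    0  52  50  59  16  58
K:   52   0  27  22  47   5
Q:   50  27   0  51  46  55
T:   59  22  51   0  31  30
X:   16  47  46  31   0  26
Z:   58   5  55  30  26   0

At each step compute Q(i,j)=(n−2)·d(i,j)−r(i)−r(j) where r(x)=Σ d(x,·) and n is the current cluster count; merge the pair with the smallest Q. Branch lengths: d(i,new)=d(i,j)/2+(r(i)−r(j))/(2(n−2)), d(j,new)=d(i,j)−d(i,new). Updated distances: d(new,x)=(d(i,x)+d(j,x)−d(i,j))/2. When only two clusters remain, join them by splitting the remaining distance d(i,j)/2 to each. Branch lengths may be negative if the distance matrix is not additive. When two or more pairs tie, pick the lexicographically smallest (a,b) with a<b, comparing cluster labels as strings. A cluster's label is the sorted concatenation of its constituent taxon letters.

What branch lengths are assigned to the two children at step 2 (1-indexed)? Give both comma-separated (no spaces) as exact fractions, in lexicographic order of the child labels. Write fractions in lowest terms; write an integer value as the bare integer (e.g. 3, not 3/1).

step 1: merge (F,X) at d=16, Q=-337; branch lengths F→133/8, X→-5/8; new cluster FX
  updated: d(FX,K)=83/2, d(FX,Q)=40, d(FX,T)=37, d(FX,Z)=34
step 2: merge (FX,Q) at d=40, Q=-411/2; branch lengths FX→199/12, Q→281/12; new cluster FQX
  updated: d(FQX,K)=57/4, d(FQX,T)=24, d(FQX,Z)=49/2
step 3: merge (FQX,T) at d=24, Q=-363/4; branch lengths FQX→139/16, T→245/16; new cluster FQTX
  updated: d(FQTX,K)=49/8, d(FQTX,Z)=61/4
step 4: merge (FQTX,K) at d=49/8, Q=-211/8; branch lengths FQTX→131/16, K→-33/16; new cluster FKQTX
  updated: d(FKQTX,Z)=113/16
step 5: merge (FKQTX,Z) at d=113/16; branch lengths FKQTX→113/32, Z→113/32; new cluster FKQTXZ
final tree: (((((F:133/8,X:-5/8):199/12,Q:281/12):139/16,T:245/16):131/16,K:-33/16):113/32,Z:113/32)
total length: 1491/16

199/12,281/12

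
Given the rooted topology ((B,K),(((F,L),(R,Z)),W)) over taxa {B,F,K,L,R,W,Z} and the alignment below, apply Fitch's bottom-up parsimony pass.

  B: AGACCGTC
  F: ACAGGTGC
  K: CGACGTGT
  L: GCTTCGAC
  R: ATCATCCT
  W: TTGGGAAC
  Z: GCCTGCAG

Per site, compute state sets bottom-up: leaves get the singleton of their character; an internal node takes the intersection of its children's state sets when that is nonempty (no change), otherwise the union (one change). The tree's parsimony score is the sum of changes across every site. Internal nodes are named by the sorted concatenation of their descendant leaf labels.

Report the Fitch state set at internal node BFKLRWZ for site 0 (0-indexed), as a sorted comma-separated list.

BK@0: {A} ∪ {C} = {A,C} (union, +1)
FL@0: {A} ∪ {G} = {A,G} (union, +1)
RZ@0: {A} ∪ {G} = {A,G} (union, +1)
FLRZ@0: {A,G} ∩ {A,G} = {A,G} (intersection, +0)
FLRWZ@0: {A,G} ∪ {T} = {A,G,T} (union, +1)
BFKLRWZ@0: {A,C} ∩ {A,G,T} = {A} (intersection, +0)
BK@1: {G} ∩ {G} = {G} (intersection, +0)
FL@1: {C} ∩ {C} = {C} (intersection, +0)
RZ@1: {T} ∪ {C} = {C,T} (union, +1)
FLRZ@1: {C} ∩ {C,T} = {C} (intersection, +0)
FLRWZ@1: {C} ∪ {T} = {C,T} (union, +1)
BFKLRWZ@1: {G} ∪ {C,T} = {C,G,T} (union, +1)
BK@2: {A} ∩ {A} = {A} (intersection, +0)
FL@2: {A} ∪ {T} = {A,T} (union, +1)
RZ@2: {C} ∩ {C} = {C} (intersection, +0)
FLRZ@2: {A,T} ∪ {C} = {A,C,T} (union, +1)
FLRWZ@2: {A,C,T} ∪ {G} = {A,C,G,T} (union, +1)
BFKLRWZ@2: {A} ∩ {A,C,G,T} = {A} (intersection, +0)
BK@3: {C} ∩ {C} = {C} (intersection, +0)
FL@3: {G} ∪ {T} = {G,T} (union, +1)
RZ@3: {A} ∪ {T} = {A,T} (union, +1)
FLRZ@3: {G,T} ∩ {A,T} = {T} (intersection, +0)
FLRWZ@3: {T} ∪ {G} = {G,T} (union, +1)
BFKLRWZ@3: {C} ∪ {G,T} = {C,G,T} (union, +1)
BK@4: {C} ∪ {G} = {C,G} (union, +1)
FL@4: {G} ∪ {C} = {C,G} (union, +1)
RZ@4: {T} ∪ {G} = {G,T} (union, +1)
FLRZ@4: {C,G} ∩ {G,T} = {G} (intersection, +0)
FLRWZ@4: {G} ∩ {G} = {G} (intersection, +0)
BFKLRWZ@4: {C,G} ∩ {G} = {G} (intersection, +0)
BK@5: {G} ∪ {T} = {G,T} (union, +1)
FL@5: {T} ∪ {G} = {G,T} (union, +1)
RZ@5: {C} ∩ {C} = {C} (intersection, +0)
FLRZ@5: {G,T} ∪ {C} = {C,G,T} (union, +1)
FLRWZ@5: {C,G,T} ∪ {A} = {A,C,G,T} (union, +1)
BFKLRWZ@5: {G,T} ∩ {A,C,G,T} = {G,T} (intersection, +0)
BK@6: {T} ∪ {G} = {G,T} (union, +1)
FL@6: {G} ∪ {A} = {A,G} (union, +1)
RZ@6: {C} ∪ {A} = {A,C} (union, +1)
FLRZ@6: {A,G} ∩ {A,C} = {A} (intersection, +0)
FLRWZ@6: {A} ∩ {A} = {A} (intersection, +0)
BFKLRWZ@6: {G,T} ∪ {A} = {A,G,T} (union, +1)
BK@7: {C} ∪ {T} = {C,T} (union, +1)
FL@7: {C} ∩ {C} = {C} (intersection, +0)
RZ@7: {T} ∪ {G} = {G,T} (union, +1)
FLRZ@7: {C} ∪ {G,T} = {C,G,T} (union, +1)
FLRWZ@7: {C,G,T} ∩ {C} = {C} (intersection, +0)
BFKLRWZ@7: {C,T} ∩ {C} = {C} (intersection, +0)
per-site changes: [4, 3, 3, 4, 3, 4, 4, 3]; total = 28

A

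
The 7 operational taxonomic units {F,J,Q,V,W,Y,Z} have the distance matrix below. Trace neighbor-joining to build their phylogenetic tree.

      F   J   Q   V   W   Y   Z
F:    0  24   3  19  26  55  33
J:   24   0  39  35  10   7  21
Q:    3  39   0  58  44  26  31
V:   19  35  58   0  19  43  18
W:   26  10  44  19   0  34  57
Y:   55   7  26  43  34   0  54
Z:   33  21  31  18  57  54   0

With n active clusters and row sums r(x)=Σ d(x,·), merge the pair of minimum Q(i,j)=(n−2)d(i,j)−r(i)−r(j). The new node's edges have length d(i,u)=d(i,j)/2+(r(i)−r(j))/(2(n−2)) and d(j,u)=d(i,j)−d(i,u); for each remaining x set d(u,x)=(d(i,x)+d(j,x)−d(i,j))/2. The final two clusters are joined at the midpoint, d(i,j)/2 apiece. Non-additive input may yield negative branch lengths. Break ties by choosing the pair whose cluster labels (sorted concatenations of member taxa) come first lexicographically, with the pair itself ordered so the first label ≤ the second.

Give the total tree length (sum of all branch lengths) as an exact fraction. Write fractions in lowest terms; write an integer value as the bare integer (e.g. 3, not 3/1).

iteration 1: select F,Q (d=3, Q=-346); attach at lengths (-13/5, 28/5); label the merged cluster FQ
  updated: d(FQ,J)=30, d(FQ,V)=37, d(FQ,W)=67/2, d(FQ,Y)=39, d(FQ,Z)=61/2
iteration 2: select V,Z (d=18, Q=-521/2); attach at lengths (87/16, 201/16); label the merged cluster VZ
  updated: d(FQ,VZ)=99/4, d(J,VZ)=19, d(VZ,W)=29, d(VZ,Y)=79/2
iteration 3: select FQ,VZ (d=99/4, Q=-661/4); attach at lengths (119/8, 79/8); label the merged cluster FQVZ
  updated: d(FQVZ,J)=97/8, d(FQVZ,W)=151/8, d(FQVZ,Y)=215/8
iteration 4: select FQVZ,W (d=151/8, Q=-83); attach at lengths (131/16, 171/16); label the merged cluster FQVWZ
  updated: d(FQVWZ,J)=13/8, d(FQVWZ,Y)=21
iteration 5: select FQVWZ,J (d=13/8, Q=-237/8); attach at lengths (125/16, -99/16); label the merged cluster FJQVWZ
  updated: d(FJQVWZ,Y)=211/16
iteration 6: select FJQVWZ,Y (d=211/16); attach at lengths (211/32, 211/32); label the merged cluster FJQVWYZ
final tree: (((((F:-13/5,Q:28/5):119/8,(V:87/16,Z:201/16):79/8):131/16,W:171/16):125/16,J:-99/16):211/32,Y:211/32)
total length: 1271/16

1271/16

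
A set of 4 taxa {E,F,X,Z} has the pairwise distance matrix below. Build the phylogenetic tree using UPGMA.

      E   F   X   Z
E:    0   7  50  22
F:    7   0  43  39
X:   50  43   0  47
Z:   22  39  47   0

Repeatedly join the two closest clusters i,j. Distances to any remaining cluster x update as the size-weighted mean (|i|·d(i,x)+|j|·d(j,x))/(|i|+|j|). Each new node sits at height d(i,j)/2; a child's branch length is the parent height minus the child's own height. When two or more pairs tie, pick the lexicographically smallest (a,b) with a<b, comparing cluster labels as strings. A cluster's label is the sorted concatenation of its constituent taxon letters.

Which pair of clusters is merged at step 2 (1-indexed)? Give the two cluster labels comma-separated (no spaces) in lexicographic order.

EF,Z

1. join E+F (d=7) ⇒ EF; edges |E|=7/2, |F|=7/2
  updated: d(EF,X)=93/2, d(EF,Z)=61/2
2. join EF+Z (d=61/2) ⇒ EFZ; edges |EF|=47/4, |Z|=61/4
  updated: d(EFZ,X)=140/3
3. join EFZ+X (d=140/3) ⇒ EFXZ; edges |EFZ|=97/12, |X|=70/3
final tree: (((E:7/2,F:7/2):47/4,Z:61/4):97/12,X:70/3)
total length: 785/12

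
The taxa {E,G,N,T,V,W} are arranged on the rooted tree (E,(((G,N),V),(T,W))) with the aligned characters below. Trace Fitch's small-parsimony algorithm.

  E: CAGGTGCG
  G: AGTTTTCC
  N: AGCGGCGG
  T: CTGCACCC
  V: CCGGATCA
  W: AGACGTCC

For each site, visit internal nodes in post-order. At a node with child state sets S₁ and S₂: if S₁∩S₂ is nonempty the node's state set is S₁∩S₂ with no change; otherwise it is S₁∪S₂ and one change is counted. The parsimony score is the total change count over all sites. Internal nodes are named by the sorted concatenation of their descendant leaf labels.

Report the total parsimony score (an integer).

21

[col 0] GN: children G:{A}, N:{A} ∩→ {A}; cost 0
[col 0] GNV: children GN:{A}, V:{C} ∪→ {A,C}; cost 1
[col 0] TW: children T:{C}, W:{A} ∪→ {A,C}; cost 1
[col 0] GNTVW: children GNV:{A,C}, TW:{A,C} ∩→ {A,C}; cost 0
[col 0] EGNTVW: children E:{C}, GNTVW:{A,C} ∩→ {C}; cost 0
[col 1] GN: children G:{G}, N:{G} ∩→ {G}; cost 0
[col 1] GNV: children GN:{G}, V:{C} ∪→ {C,G}; cost 1
[col 1] TW: children T:{T}, W:{G} ∪→ {G,T}; cost 1
[col 1] GNTVW: children GNV:{C,G}, TW:{G,T} ∩→ {G}; cost 0
[col 1] EGNTVW: children E:{A}, GNTVW:{G} ∪→ {A,G}; cost 1
[col 2] GN: children G:{T}, N:{C} ∪→ {C,T}; cost 1
[col 2] GNV: children GN:{C,T}, V:{G} ∪→ {C,G,T}; cost 1
[col 2] TW: children T:{G}, W:{A} ∪→ {A,G}; cost 1
[col 2] GNTVW: children GNV:{C,G,T}, TW:{A,G} ∩→ {G}; cost 0
[col 2] EGNTVW: children E:{G}, GNTVW:{G} ∩→ {G}; cost 0
[col 3] GN: children G:{T}, N:{G} ∪→ {G,T}; cost 1
[col 3] GNV: children GN:{G,T}, V:{G} ∩→ {G}; cost 0
[col 3] TW: children T:{C}, W:{C} ∩→ {C}; cost 0
[col 3] GNTVW: children GNV:{G}, TW:{C} ∪→ {C,G}; cost 1
[col 3] EGNTVW: children E:{G}, GNTVW:{C,G} ∩→ {G}; cost 0
[col 4] GN: children G:{T}, N:{G} ∪→ {G,T}; cost 1
[col 4] GNV: children GN:{G,T}, V:{A} ∪→ {A,G,T}; cost 1
[col 4] TW: children T:{A}, W:{G} ∪→ {A,G}; cost 1
[col 4] GNTVW: children GNV:{A,G,T}, TW:{A,G} ∩→ {A,G}; cost 0
[col 4] EGNTVW: children E:{T}, GNTVW:{A,G} ∪→ {A,G,T}; cost 1
[col 5] GN: children G:{T}, N:{C} ∪→ {C,T}; cost 1
[col 5] GNV: children GN:{C,T}, V:{T} ∩→ {T}; cost 0
[col 5] TW: children T:{C}, W:{T} ∪→ {C,T}; cost 1
[col 5] GNTVW: children GNV:{T}, TW:{C,T} ∩→ {T}; cost 0
[col 5] EGNTVW: children E:{G}, GNTVW:{T} ∪→ {G,T}; cost 1
[col 6] GN: children G:{C}, N:{G} ∪→ {C,G}; cost 1
[col 6] GNV: children GN:{C,G}, V:{C} ∩→ {C}; cost 0
[col 6] TW: children T:{C}, W:{C} ∩→ {C}; cost 0
[col 6] GNTVW: children GNV:{C}, TW:{C} ∩→ {C}; cost 0
[col 6] EGNTVW: children E:{C}, GNTVW:{C} ∩→ {C}; cost 0
[col 7] GN: children G:{C}, N:{G} ∪→ {C,G}; cost 1
[col 7] GNV: children GN:{C,G}, V:{A} ∪→ {A,C,G}; cost 1
[col 7] TW: children T:{C}, W:{C} ∩→ {C}; cost 0
[col 7] GNTVW: children GNV:{A,C,G}, TW:{C} ∩→ {C}; cost 0
[col 7] EGNTVW: children E:{G}, GNTVW:{C} ∪→ {C,G}; cost 1
per-site changes: [2, 3, 3, 2, 4, 3, 1, 3]; total = 21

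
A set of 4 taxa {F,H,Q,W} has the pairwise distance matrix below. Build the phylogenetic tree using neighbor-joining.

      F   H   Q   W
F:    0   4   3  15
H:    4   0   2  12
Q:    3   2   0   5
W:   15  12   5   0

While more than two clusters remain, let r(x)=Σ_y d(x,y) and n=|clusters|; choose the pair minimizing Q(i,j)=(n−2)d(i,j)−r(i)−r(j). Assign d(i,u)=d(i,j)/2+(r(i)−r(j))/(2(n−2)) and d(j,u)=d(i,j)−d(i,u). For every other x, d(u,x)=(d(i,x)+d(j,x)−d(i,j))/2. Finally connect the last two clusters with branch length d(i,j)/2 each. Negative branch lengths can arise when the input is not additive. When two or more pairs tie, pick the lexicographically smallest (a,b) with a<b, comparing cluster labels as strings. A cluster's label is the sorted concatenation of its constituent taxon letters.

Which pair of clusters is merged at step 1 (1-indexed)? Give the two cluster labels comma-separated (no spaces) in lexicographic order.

step 1: merge (F,H) at d=4, Q=-32; branch lengths F→3, H→1; new cluster FH
  updated: d(FH,Q)=1/2, d(FH,W)=23/2
step 2: merge (FH,Q) at d=1/2, Q=-17; branch lengths FH→7/2, Q→-3; new cluster FHQ
  updated: d(FHQ,W)=8
step 3: merge (FHQ,W) at d=8; branch lengths FHQ→4, W→4; new cluster FHQW
final tree: (((F:3,H:1):7/2,Q:-3):4,W:4)
total length: 25/2

F,H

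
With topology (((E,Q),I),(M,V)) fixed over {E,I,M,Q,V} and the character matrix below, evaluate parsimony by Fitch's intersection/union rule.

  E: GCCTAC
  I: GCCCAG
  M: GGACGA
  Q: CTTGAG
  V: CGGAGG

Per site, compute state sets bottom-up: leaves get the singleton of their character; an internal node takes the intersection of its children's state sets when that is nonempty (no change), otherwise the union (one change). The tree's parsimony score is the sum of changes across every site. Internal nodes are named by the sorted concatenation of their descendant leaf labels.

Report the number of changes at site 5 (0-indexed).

EQ@0: {G} ∪ {C} = {C,G} (union, +1)
EIQ@0: {C,G} ∩ {G} = {G} (intersection, +0)
MV@0: {G} ∪ {C} = {C,G} (union, +1)
EIMQV@0: {G} ∩ {C,G} = {G} (intersection, +0)
EQ@1: {C} ∪ {T} = {C,T} (union, +1)
EIQ@1: {C,T} ∩ {C} = {C} (intersection, +0)
MV@1: {G} ∩ {G} = {G} (intersection, +0)
EIMQV@1: {C} ∪ {G} = {C,G} (union, +1)
EQ@2: {C} ∪ {T} = {C,T} (union, +1)
EIQ@2: {C,T} ∩ {C} = {C} (intersection, +0)
MV@2: {A} ∪ {G} = {A,G} (union, +1)
EIMQV@2: {C} ∪ {A,G} = {A,C,G} (union, +1)
EQ@3: {T} ∪ {G} = {G,T} (union, +1)
EIQ@3: {G,T} ∪ {C} = {C,G,T} (union, +1)
MV@3: {C} ∪ {A} = {A,C} (union, +1)
EIMQV@3: {C,G,T} ∩ {A,C} = {C} (intersection, +0)
EQ@4: {A} ∩ {A} = {A} (intersection, +0)
EIQ@4: {A} ∩ {A} = {A} (intersection, +0)
MV@4: {G} ∩ {G} = {G} (intersection, +0)
EIMQV@4: {A} ∪ {G} = {A,G} (union, +1)
EQ@5: {C} ∪ {G} = {C,G} (union, +1)
EIQ@5: {C,G} ∩ {G} = {G} (intersection, +0)
MV@5: {A} ∪ {G} = {A,G} (union, +1)
EIMQV@5: {G} ∩ {A,G} = {G} (intersection, +0)
per-site changes: [2, 2, 3, 3, 1, 2]; total = 13

2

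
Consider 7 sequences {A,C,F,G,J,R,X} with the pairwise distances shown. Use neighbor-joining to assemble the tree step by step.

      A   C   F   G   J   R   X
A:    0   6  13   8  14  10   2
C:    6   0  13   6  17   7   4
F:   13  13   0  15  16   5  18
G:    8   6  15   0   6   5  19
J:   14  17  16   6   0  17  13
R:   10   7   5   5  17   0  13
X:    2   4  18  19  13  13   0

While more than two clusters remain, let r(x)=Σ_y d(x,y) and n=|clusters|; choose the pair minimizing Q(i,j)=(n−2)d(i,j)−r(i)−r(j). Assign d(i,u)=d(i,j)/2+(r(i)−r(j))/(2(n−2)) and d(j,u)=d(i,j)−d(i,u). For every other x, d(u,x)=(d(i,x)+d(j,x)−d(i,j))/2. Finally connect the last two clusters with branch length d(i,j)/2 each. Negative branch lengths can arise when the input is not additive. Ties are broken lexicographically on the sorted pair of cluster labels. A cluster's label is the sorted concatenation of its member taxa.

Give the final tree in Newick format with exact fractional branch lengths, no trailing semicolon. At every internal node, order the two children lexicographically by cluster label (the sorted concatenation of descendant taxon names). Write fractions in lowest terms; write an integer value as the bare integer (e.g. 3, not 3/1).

((((A:-3/5,X:13/5):23/8,C:9/8):3,(F:59/12,R:1/12):15/4):2,(G:0,J:6):2)

1. join A+X (d=2, Q=-112) ⇒ AX; edges |A|=-3/5, |X|=13/5
  updated: d(AX,C)=4, d(AX,F)=29/2, d(AX,G)=25/2, d(AX,J)=25/2, d(AX,R)=21/2
2. join G+J (d=6, Q=-89) ⇒ GJ; edges |G|=0, |J|=6
  updated: d(AX,GJ)=19/2, d(C,GJ)=17/2, d(F,GJ)=25/2, d(GJ,R)=8
3. join F+R (d=5, Q=-121/2) ⇒ FR; edges |F|=59/12, |R|=1/12
  updated: d(AX,FR)=10, d(C,FR)=15/2, d(FR,GJ)=31/4
4. join AX+C (d=4, Q=-71/2) ⇒ ACX; edges |AX|=23/8, |C|=9/8
  updated: d(ACX,FR)=27/4, d(ACX,GJ)=7
5. join ACX+FR (d=27/4, Q=-43/2) ⇒ ACFRX; edges |ACX|=3, |FR|=15/4
  updated: d(ACFRX,GJ)=4
6. join ACFRX+GJ (d=4) ⇒ ACFGJRX; edges |ACFRX|=2, |GJ|=2
final tree: ((((A:-3/5,X:13/5):23/8,C:9/8):3,(F:59/12,R:1/12):15/4):2,(G:0,J:6):2)
total length: 111/4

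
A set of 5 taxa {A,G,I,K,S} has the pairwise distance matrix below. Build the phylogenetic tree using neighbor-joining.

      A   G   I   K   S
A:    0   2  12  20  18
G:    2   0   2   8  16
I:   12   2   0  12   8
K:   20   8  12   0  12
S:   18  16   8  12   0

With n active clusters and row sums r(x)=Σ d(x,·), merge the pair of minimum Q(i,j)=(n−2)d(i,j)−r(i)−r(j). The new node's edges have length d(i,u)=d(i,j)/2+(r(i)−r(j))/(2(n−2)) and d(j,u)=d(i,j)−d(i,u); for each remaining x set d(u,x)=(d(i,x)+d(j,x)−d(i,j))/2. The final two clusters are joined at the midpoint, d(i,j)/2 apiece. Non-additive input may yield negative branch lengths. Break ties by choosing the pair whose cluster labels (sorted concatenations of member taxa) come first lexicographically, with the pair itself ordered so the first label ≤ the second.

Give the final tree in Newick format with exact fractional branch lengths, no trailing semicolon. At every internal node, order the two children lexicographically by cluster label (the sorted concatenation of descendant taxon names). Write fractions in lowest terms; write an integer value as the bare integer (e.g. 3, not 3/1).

1. join A+G (d=2, Q=-74) ⇒ AG; edges |A|=5, |G|=-3
  updated: d(AG,I)=6, d(AG,K)=13, d(AG,S)=16
2. join AG+I (d=6, Q=-49) ⇒ AGI; edges |AG|=21/4, |I|=3/4
  updated: d(AGI,K)=19/2, d(AGI,S)=9
3. join AGI+K (d=19/2, Q=-61/2) ⇒ AGIK; edges |AGI|=13/4, |K|=25/4
  updated: d(AGIK,S)=23/4
4. join AGIK+S (d=23/4) ⇒ AGIKS; edges |AGIK|=23/8, |S|=23/8
final tree: ((((A:5,G:-3):21/4,I:3/4):13/4,K:25/4):23/8,S:23/8)
total length: 93/4

((((A:5,G:-3):21/4,I:3/4):13/4,K:25/4):23/8,S:23/8)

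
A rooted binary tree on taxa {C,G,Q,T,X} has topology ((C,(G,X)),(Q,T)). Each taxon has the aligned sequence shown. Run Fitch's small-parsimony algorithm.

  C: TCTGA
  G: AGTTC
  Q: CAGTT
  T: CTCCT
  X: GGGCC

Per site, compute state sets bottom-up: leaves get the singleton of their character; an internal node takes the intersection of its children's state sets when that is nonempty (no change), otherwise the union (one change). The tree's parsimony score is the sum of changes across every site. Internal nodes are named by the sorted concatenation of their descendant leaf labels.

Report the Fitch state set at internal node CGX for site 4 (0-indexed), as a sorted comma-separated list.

site 0, node GX: G={A} ∪ X={G} → {A,G} (+1)
site 0, node CGX: C={T} ∪ GX={A,G} → {A,G,T} (+1)
site 0, node QT: Q={C} ∩ T={C} → {C} (+0)
site 0, node CGQTX: CGX={A,G,T} ∪ QT={C} → {A,C,G,T} (+1)
site 1, node GX: G={G} ∩ X={G} → {G} (+0)
site 1, node CGX: C={C} ∪ GX={G} → {C,G} (+1)
site 1, node QT: Q={A} ∪ T={T} → {A,T} (+1)
site 1, node CGQTX: CGX={C,G} ∪ QT={A,T} → {A,C,G,T} (+1)
site 2, node GX: G={T} ∪ X={G} → {G,T} (+1)
site 2, node CGX: C={T} ∩ GX={G,T} → {T} (+0)
site 2, node QT: Q={G} ∪ T={C} → {C,G} (+1)
site 2, node CGQTX: CGX={T} ∪ QT={C,G} → {C,G,T} (+1)
site 3, node GX: G={T} ∪ X={C} → {C,T} (+1)
site 3, node CGX: C={G} ∪ GX={C,T} → {C,G,T} (+1)
site 3, node QT: Q={T} ∪ T={C} → {C,T} (+1)
site 3, node CGQTX: CGX={C,G,T} ∩ QT={C,T} → {C,T} (+0)
site 4, node GX: G={C} ∩ X={C} → {C} (+0)
site 4, node CGX: C={A} ∪ GX={C} → {A,C} (+1)
site 4, node QT: Q={T} ∩ T={T} → {T} (+0)
site 4, node CGQTX: CGX={A,C} ∪ QT={T} → {A,C,T} (+1)
per-site changes: [3, 3, 3, 3, 2]; total = 14

A,C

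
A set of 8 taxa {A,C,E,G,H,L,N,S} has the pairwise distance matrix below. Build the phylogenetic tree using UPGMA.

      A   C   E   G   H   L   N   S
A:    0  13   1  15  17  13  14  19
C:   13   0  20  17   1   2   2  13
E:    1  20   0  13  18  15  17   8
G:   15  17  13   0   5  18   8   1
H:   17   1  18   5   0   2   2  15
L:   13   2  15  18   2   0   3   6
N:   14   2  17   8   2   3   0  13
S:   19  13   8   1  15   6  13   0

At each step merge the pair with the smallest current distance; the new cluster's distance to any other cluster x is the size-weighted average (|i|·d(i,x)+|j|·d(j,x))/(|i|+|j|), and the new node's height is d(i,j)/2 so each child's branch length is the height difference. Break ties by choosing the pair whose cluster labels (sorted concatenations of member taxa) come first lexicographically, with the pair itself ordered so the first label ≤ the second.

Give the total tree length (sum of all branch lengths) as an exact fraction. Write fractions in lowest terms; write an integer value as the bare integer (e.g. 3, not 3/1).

step 1: merge (A,E) at d=1; branch lengths A→1/2, E→1/2; new cluster AE
  updated: d(AE,C)=33/2, d(AE,G)=14, d(AE,H)=35/2, d(AE,L)=14, d(AE,N)=31/2, d(AE,S)=27/2
step 2: merge (C,H) at d=1; branch lengths C→1/2, H→1/2; new cluster CH
  updated: d(AE,CH)=17, d(CH,G)=11, d(CH,L)=2, d(CH,N)=2, d(CH,S)=14
step 3: merge (G,S) at d=1; branch lengths G→1/2, S→1/2; new cluster GS
  updated: d(AE,GS)=55/4, d(CH,GS)=25/2, d(GS,L)=12, d(GS,N)=21/2
step 4: merge (CH,L) at d=2; branch lengths CH→1/2, L→1; new cluster CHL
  updated: d(AE,CHL)=16, d(CHL,GS)=37/3, d(CHL,N)=7/3
step 5: merge (CHL,N) at d=7/3; branch lengths CHL→1/6, N→7/6; new cluster CHLN
  updated: d(AE,CHLN)=127/8, d(CHLN,GS)=95/8
step 6: merge (CHLN,GS) at d=95/8; branch lengths CHLN→229/48, GS→87/16; new cluster CGHLNS
  updated: d(AE,CGHLNS)=91/6
step 7: merge (AE,CGHLNS) at d=91/6; branch lengths AE→85/12, CGHLNS→79/48; new cluster ACEGHLNS
final tree: ((A:1/2,E:1/2):85/12,((((C:1/2,H:1/2):1/2,L:1):1/6,N:7/6):229/48,(G:1/2,S:1/2):87/16):79/48)
total length: 1189/48

1189/48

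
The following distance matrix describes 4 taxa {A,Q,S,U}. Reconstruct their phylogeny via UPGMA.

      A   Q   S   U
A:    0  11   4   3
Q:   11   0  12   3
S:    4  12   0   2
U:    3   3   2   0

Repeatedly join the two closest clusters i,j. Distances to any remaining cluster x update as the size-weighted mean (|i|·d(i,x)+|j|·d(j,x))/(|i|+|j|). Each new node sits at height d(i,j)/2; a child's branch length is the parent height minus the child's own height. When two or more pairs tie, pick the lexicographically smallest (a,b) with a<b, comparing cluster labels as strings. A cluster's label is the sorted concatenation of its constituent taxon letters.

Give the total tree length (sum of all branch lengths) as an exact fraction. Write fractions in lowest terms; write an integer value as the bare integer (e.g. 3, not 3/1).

137/12

1. join S+U (d=2) ⇒ SU; edges |S|=1, |U|=1
  updated: d(A,SU)=7/2, d(Q,SU)=15/2
2. join A+SU (d=7/2) ⇒ ASU; edges |A|=7/4, |SU|=3/4
  updated: d(ASU,Q)=26/3
3. join ASU+Q (d=26/3) ⇒ AQSU; edges |ASU|=31/12, |Q|=13/3
final tree: ((A:7/4,(S:1,U:1):3/4):31/12,Q:13/3)
total length: 137/12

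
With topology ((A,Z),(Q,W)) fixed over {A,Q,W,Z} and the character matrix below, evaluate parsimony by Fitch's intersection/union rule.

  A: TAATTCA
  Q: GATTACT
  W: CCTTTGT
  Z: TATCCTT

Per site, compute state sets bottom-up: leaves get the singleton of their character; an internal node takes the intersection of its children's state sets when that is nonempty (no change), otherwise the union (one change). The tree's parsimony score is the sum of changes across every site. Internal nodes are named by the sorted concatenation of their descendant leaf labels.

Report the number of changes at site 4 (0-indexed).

[col 0] AZ: children A:{T}, Z:{T} ∩→ {T}; cost 0
[col 0] QW: children Q:{G}, W:{C} ∪→ {C,G}; cost 1
[col 0] AQWZ: children AZ:{T}, QW:{C,G} ∪→ {C,G,T}; cost 1
[col 1] AZ: children A:{A}, Z:{A} ∩→ {A}; cost 0
[col 1] QW: children Q:{A}, W:{C} ∪→ {A,C}; cost 1
[col 1] AQWZ: children AZ:{A}, QW:{A,C} ∩→ {A}; cost 0
[col 2] AZ: children A:{A}, Z:{T} ∪→ {A,T}; cost 1
[col 2] QW: children Q:{T}, W:{T} ∩→ {T}; cost 0
[col 2] AQWZ: children AZ:{A,T}, QW:{T} ∩→ {T}; cost 0
[col 3] AZ: children A:{T}, Z:{C} ∪→ {C,T}; cost 1
[col 3] QW: children Q:{T}, W:{T} ∩→ {T}; cost 0
[col 3] AQWZ: children AZ:{C,T}, QW:{T} ∩→ {T}; cost 0
[col 4] AZ: children A:{T}, Z:{C} ∪→ {C,T}; cost 1
[col 4] QW: children Q:{A}, W:{T} ∪→ {A,T}; cost 1
[col 4] AQWZ: children AZ:{C,T}, QW:{A,T} ∩→ {T}; cost 0
[col 5] AZ: children A:{C}, Z:{T} ∪→ {C,T}; cost 1
[col 5] QW: children Q:{C}, W:{G} ∪→ {C,G}; cost 1
[col 5] AQWZ: children AZ:{C,T}, QW:{C,G} ∩→ {C}; cost 0
[col 6] AZ: children A:{A}, Z:{T} ∪→ {A,T}; cost 1
[col 6] QW: children Q:{T}, W:{T} ∩→ {T}; cost 0
[col 6] AQWZ: children AZ:{A,T}, QW:{T} ∩→ {T}; cost 0
per-site changes: [2, 1, 1, 1, 2, 2, 1]; total = 10

2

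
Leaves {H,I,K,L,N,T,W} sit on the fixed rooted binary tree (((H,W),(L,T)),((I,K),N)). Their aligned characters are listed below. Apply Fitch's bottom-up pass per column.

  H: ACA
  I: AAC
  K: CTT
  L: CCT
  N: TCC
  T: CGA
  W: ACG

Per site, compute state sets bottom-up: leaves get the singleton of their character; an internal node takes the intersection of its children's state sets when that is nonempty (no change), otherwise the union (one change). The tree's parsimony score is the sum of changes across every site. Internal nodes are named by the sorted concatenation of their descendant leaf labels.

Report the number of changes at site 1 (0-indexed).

HW@0: {A} ∩ {A} = {A} (intersection, +0)
LT@0: {C} ∩ {C} = {C} (intersection, +0)
HLTW@0: {A} ∪ {C} = {A,C} (union, +1)
IK@0: {A} ∪ {C} = {A,C} (union, +1)
IKN@0: {A,C} ∪ {T} = {A,C,T} (union, +1)
HIKLNTW@0: {A,C} ∩ {A,C,T} = {A,C} (intersection, +0)
HW@1: {C} ∩ {C} = {C} (intersection, +0)
LT@1: {C} ∪ {G} = {C,G} (union, +1)
HLTW@1: {C} ∩ {C,G} = {C} (intersection, +0)
IK@1: {A} ∪ {T} = {A,T} (union, +1)
IKN@1: {A,T} ∪ {C} = {A,C,T} (union, +1)
HIKLNTW@1: {C} ∩ {A,C,T} = {C} (intersection, +0)
HW@2: {A} ∪ {G} = {A,G} (union, +1)
LT@2: {T} ∪ {A} = {A,T} (union, +1)
HLTW@2: {A,G} ∩ {A,T} = {A} (intersection, +0)
IK@2: {C} ∪ {T} = {C,T} (union, +1)
IKN@2: {C,T} ∩ {C} = {C} (intersection, +0)
HIKLNTW@2: {A} ∪ {C} = {A,C} (union, +1)
per-site changes: [3, 3, 4]; total = 10

3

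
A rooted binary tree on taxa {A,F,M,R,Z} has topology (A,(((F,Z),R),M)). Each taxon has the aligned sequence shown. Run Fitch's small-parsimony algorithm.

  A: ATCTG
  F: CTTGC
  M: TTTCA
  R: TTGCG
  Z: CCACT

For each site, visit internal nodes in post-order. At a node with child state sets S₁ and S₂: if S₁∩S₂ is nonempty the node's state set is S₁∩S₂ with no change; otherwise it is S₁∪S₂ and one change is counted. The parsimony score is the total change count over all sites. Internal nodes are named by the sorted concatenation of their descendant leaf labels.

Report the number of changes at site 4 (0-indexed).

3

FZ@0: {C} ∩ {C} = {C} (intersection, +0)
FRZ@0: {C} ∪ {T} = {C,T} (union, +1)
FMRZ@0: {C,T} ∩ {T} = {T} (intersection, +0)
AFMRZ@0: {A} ∪ {T} = {A,T} (union, +1)
FZ@1: {T} ∪ {C} = {C,T} (union, +1)
FRZ@1: {C,T} ∩ {T} = {T} (intersection, +0)
FMRZ@1: {T} ∩ {T} = {T} (intersection, +0)
AFMRZ@1: {T} ∩ {T} = {T} (intersection, +0)
FZ@2: {T} ∪ {A} = {A,T} (union, +1)
FRZ@2: {A,T} ∪ {G} = {A,G,T} (union, +1)
FMRZ@2: {A,G,T} ∩ {T} = {T} (intersection, +0)
AFMRZ@2: {C} ∪ {T} = {C,T} (union, +1)
FZ@3: {G} ∪ {C} = {C,G} (union, +1)
FRZ@3: {C,G} ∩ {C} = {C} (intersection, +0)
FMRZ@3: {C} ∩ {C} = {C} (intersection, +0)
AFMRZ@3: {T} ∪ {C} = {C,T} (union, +1)
FZ@4: {C} ∪ {T} = {C,T} (union, +1)
FRZ@4: {C,T} ∪ {G} = {C,G,T} (union, +1)
FMRZ@4: {C,G,T} ∪ {A} = {A,C,G,T} (union, +1)
AFMRZ@4: {G} ∩ {A,C,G,T} = {G} (intersection, +0)
per-site changes: [2, 1, 3, 2, 3]; total = 11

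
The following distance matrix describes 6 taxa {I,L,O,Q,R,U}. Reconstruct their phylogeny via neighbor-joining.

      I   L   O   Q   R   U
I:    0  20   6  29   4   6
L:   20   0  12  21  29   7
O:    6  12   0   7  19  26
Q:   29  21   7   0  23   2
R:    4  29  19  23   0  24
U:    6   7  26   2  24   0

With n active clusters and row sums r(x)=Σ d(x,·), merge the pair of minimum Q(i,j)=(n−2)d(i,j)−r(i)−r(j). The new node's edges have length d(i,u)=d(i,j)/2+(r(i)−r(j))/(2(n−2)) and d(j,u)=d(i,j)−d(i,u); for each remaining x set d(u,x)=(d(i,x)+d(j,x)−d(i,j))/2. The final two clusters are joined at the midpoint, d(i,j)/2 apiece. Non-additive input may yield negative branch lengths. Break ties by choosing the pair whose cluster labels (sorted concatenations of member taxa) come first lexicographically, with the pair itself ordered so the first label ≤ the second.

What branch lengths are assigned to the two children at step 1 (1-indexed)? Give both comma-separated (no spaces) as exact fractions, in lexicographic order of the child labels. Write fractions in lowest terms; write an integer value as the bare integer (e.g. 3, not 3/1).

1. join I+R (d=4, Q=-148) ⇒ IR; edges |I|=-9/4, |R|=25/4
  updated: d(IR,L)=45/2, d(IR,O)=21/2, d(IR,Q)=24, d(IR,U)=13
2. join Q+U (d=2, Q=-96) ⇒ QU; edges |Q|=2, |U|=0
  updated: d(IR,QU)=35/2, d(L,QU)=13, d(O,QU)=31/2
3. join IR+O (d=21/2, Q=-135/2) ⇒ IOR; edges |IR|=67/8, |O|=17/8
  updated: d(IOR,L)=12, d(IOR,QU)=45/4
4. join IOR+L (d=12, Q=-145/4) ⇒ ILOR; edges |IOR|=41/8, |L|=55/8
  updated: d(ILOR,QU)=49/8
5. join ILOR+QU (d=49/8) ⇒ ILOQRU; edges |ILOR|=49/16, |QU|=49/16
final tree: ((((I:-9/4,R:25/4):67/8,O:17/8):41/8,L:55/8):49/16,(Q:2,U:0):49/16)
total length: 277/8

-9/4,25/4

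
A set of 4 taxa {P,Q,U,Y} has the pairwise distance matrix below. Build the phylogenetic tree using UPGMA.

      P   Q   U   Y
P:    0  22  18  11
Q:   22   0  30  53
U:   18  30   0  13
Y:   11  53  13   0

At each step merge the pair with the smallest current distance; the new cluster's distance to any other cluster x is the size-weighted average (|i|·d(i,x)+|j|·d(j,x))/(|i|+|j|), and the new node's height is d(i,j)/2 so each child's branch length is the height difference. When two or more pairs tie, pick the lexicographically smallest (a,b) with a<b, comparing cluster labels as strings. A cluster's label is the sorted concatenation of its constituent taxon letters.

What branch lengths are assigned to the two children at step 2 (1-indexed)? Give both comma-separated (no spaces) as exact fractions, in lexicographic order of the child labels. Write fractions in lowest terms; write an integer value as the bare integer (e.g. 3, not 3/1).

iteration 1: select P,Y (d=11); attach at lengths (11/2, 11/2); label the merged cluster PY
  updated: d(PY,Q)=75/2, d(PY,U)=31/2
iteration 2: select PY,U (d=31/2); attach at lengths (9/4, 31/4); label the merged cluster PUY
  updated: d(PUY,Q)=35
iteration 3: select PUY,Q (d=35); attach at lengths (39/4, 35/2); label the merged cluster PQUY
final tree: (((P:11/2,Y:11/2):9/4,U:31/4):39/4,Q:35/2)
total length: 193/4

9/4,31/4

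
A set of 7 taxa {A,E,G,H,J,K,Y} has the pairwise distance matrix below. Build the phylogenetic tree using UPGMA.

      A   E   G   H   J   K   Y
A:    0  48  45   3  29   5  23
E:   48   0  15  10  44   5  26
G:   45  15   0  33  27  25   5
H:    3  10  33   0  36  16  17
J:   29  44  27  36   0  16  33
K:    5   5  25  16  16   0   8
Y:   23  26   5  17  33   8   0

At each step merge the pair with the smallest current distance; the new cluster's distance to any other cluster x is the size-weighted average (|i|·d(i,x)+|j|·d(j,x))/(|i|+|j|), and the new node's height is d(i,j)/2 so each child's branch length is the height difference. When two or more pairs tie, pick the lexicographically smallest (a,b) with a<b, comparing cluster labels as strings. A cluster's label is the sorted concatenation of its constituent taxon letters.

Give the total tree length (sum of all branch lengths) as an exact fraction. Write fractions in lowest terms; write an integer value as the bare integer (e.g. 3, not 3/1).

1. join A+H (d=3) ⇒ AH; edges |A|=3/2, |H|=3/2
  updated: d(AH,E)=29, d(AH,G)=39, d(AH,J)=65/2, d(AH,K)=21/2, d(AH,Y)=20
2. join E+K (d=5) ⇒ EK; edges |E|=5/2, |K|=5/2
  updated: d(AH,EK)=79/4, d(EK,G)=20, d(EK,J)=30, d(EK,Y)=17
3. join G+Y (d=5) ⇒ GY; edges |G|=5/2, |Y|=5/2
  updated: d(AH,GY)=59/2, d(EK,GY)=37/2, d(GY,J)=30
4. join EK+GY (d=37/2) ⇒ EGKY; edges |EK|=27/4, |GY|=27/4
  updated: d(AH,EGKY)=197/8, d(EGKY,J)=30
5. join AH+EGKY (d=197/8) ⇒ AEGHKY; edges |AH|=173/16, |EGKY|=49/16
  updated: d(AEGHKY,J)=185/6
6. join AEGHKY+J (d=185/6) ⇒ AEGHJKY; edges |AEGHKY|=149/48, |J|=185/12
final tree: (((A:3/2,H:3/2):173/16,((E:5/2,K:5/2):27/4,(G:5/2,Y:5/2):27/4):49/16):149/48,J:185/12)
total length: 2827/48

2827/48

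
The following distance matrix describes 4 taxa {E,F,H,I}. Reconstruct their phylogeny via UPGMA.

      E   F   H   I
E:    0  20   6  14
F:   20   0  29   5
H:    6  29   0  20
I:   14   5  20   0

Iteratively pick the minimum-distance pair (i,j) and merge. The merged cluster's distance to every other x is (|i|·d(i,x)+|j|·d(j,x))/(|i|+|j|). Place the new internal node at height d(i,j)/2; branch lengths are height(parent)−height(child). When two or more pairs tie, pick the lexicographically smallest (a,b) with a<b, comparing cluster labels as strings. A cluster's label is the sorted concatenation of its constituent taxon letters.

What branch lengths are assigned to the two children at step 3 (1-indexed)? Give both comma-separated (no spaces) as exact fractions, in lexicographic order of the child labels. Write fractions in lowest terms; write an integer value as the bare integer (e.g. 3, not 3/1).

59/8,63/8

iteration 1: select F,I (d=5); attach at lengths (5/2, 5/2); label the merged cluster FI
  updated: d(E,FI)=17, d(FI,H)=49/2
iteration 2: select E,H (d=6); attach at lengths (3, 3); label the merged cluster EH
  updated: d(EH,FI)=83/4
iteration 3: select EH,FI (d=83/4); attach at lengths (59/8, 63/8); label the merged cluster EFHI
final tree: ((E:3,H:3):59/8,(F:5/2,I:5/2):63/8)
total length: 105/4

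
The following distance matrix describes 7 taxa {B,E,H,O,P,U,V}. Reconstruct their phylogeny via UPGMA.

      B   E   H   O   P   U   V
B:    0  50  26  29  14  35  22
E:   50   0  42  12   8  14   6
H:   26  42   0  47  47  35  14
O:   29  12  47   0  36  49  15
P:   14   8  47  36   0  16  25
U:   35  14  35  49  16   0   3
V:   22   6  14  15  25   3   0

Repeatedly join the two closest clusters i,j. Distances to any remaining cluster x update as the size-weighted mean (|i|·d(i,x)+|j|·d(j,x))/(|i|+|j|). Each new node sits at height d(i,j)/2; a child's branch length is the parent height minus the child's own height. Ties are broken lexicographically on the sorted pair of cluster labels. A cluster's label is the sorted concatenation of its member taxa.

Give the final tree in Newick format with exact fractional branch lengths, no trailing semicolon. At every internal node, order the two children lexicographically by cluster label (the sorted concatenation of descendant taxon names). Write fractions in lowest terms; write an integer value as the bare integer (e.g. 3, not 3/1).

((B:13,H:13):15/4,(((E:4,P:4):29/8,(U:3/2,V:3/2):49/8):51/8,O:14):11/4)

1. join U+V (d=3) ⇒ UV; edges |U|=3/2, |V|=3/2
  updated: d(B,UV)=57/2, d(E,UV)=10, d(H,UV)=49/2, d(O,UV)=32, d(P,UV)=41/2
2. join E+P (d=8) ⇒ EP; edges |E|=4, |P|=4
  updated: d(B,EP)=32, d(EP,H)=89/2, d(EP,O)=24, d(EP,UV)=61/4
3. join EP+UV (d=61/4) ⇒ EPUV; edges |EP|=29/8, |UV|=49/8
  updated: d(B,EPUV)=121/4, d(EPUV,H)=69/2, d(EPUV,O)=28
4. join B+H (d=26) ⇒ BH; edges |B|=13, |H|=13
  updated: d(BH,EPUV)=259/8, d(BH,O)=38
5. join EPUV+O (d=28) ⇒ EOPUV; edges |EPUV|=51/8, |O|=14
  updated: d(BH,EOPUV)=67/2
6. join BH+EOPUV (d=67/2) ⇒ BEHOPUV; edges |BH|=15/4, |EOPUV|=11/4
final tree: ((B:13,H:13):15/4,(((E:4,P:4):29/8,(U:3/2,V:3/2):49/8):51/8,O:14):11/4)
total length: 589/8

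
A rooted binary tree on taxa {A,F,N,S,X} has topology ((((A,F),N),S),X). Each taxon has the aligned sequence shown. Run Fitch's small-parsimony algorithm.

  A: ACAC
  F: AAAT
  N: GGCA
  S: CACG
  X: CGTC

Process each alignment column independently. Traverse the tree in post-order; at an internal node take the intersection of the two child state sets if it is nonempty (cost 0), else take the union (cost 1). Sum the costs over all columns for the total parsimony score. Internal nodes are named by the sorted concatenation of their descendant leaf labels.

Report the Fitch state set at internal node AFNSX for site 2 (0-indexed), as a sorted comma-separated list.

[col 0] AF: children A:{A}, F:{A} ∩→ {A}; cost 0
[col 0] AFN: children AF:{A}, N:{G} ∪→ {A,G}; cost 1
[col 0] AFNS: children AFN:{A,G}, S:{C} ∪→ {A,C,G}; cost 1
[col 0] AFNSX: children AFNS:{A,C,G}, X:{C} ∩→ {C}; cost 0
[col 1] AF: children A:{C}, F:{A} ∪→ {A,C}; cost 1
[col 1] AFN: children AF:{A,C}, N:{G} ∪→ {A,C,G}; cost 1
[col 1] AFNS: children AFN:{A,C,G}, S:{A} ∩→ {A}; cost 0
[col 1] AFNSX: children AFNS:{A}, X:{G} ∪→ {A,G}; cost 1
[col 2] AF: children A:{A}, F:{A} ∩→ {A}; cost 0
[col 2] AFN: children AF:{A}, N:{C} ∪→ {A,C}; cost 1
[col 2] AFNS: children AFN:{A,C}, S:{C} ∩→ {C}; cost 0
[col 2] AFNSX: children AFNS:{C}, X:{T} ∪→ {C,T}; cost 1
[col 3] AF: children A:{C}, F:{T} ∪→ {C,T}; cost 1
[col 3] AFN: children AF:{C,T}, N:{A} ∪→ {A,C,T}; cost 1
[col 3] AFNS: children AFN:{A,C,T}, S:{G} ∪→ {A,C,G,T}; cost 1
[col 3] AFNSX: children AFNS:{A,C,G,T}, X:{C} ∩→ {C}; cost 0
per-site changes: [2, 3, 2, 3]; total = 10

C,T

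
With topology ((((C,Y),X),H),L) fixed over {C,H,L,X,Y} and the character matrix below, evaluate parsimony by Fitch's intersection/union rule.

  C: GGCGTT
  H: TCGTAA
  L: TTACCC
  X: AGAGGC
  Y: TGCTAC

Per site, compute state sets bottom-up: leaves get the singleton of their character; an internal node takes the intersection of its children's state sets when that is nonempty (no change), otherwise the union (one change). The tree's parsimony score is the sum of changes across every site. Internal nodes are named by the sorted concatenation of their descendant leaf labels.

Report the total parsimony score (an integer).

14

site 0, node CY: C={G} ∪ Y={T} → {G,T} (+1)
site 0, node CXY: CY={G,T} ∪ X={A} → {A,G,T} (+1)
site 0, node CHXY: CXY={A,G,T} ∩ H={T} → {T} (+0)
site 0, node CHLXY: CHXY={T} ∩ L={T} → {T} (+0)
site 1, node CY: C={G} ∩ Y={G} → {G} (+0)
site 1, node CXY: CY={G} ∩ X={G} → {G} (+0)
site 1, node CHXY: CXY={G} ∪ H={C} → {C,G} (+1)
site 1, node CHLXY: CHXY={C,G} ∪ L={T} → {C,G,T} (+1)
site 2, node CY: C={C} ∩ Y={C} → {C} (+0)
site 2, node CXY: CY={C} ∪ X={A} → {A,C} (+1)
site 2, node CHXY: CXY={A,C} ∪ H={G} → {A,C,G} (+1)
site 2, node CHLXY: CHXY={A,C,G} ∩ L={A} → {A} (+0)
site 3, node CY: C={G} ∪ Y={T} → {G,T} (+1)
site 3, node CXY: CY={G,T} ∩ X={G} → {G} (+0)
site 3, node CHXY: CXY={G} ∪ H={T} → {G,T} (+1)
site 3, node CHLXY: CHXY={G,T} ∪ L={C} → {C,G,T} (+1)
site 4, node CY: C={T} ∪ Y={A} → {A,T} (+1)
site 4, node CXY: CY={A,T} ∪ X={G} → {A,G,T} (+1)
site 4, node CHXY: CXY={A,G,T} ∩ H={A} → {A} (+0)
site 4, node CHLXY: CHXY={A} ∪ L={C} → {A,C} (+1)
site 5, node CY: C={T} ∪ Y={C} → {C,T} (+1)
site 5, node CXY: CY={C,T} ∩ X={C} → {C} (+0)
site 5, node CHXY: CXY={C} ∪ H={A} → {A,C} (+1)
site 5, node CHLXY: CHXY={A,C} ∩ L={C} → {C} (+0)
per-site changes: [2, 2, 2, 3, 3, 2]; total = 14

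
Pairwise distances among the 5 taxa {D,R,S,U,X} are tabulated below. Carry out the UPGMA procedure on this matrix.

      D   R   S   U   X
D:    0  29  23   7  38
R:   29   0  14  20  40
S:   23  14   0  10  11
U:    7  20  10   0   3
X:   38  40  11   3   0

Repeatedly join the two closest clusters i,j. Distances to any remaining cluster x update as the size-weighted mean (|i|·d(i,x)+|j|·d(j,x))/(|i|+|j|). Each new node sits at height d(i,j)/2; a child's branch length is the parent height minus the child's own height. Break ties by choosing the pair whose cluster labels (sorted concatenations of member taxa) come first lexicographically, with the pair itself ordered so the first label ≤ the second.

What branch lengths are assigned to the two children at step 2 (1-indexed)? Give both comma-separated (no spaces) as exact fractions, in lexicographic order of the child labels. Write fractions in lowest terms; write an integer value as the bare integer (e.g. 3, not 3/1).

21/4,15/4

step 1: merge (U,X) at d=3; branch lengths U→3/2, X→3/2; new cluster UX
  updated: d(D,UX)=45/2, d(R,UX)=30, d(S,UX)=21/2
step 2: merge (S,UX) at d=21/2; branch lengths S→21/4, UX→15/4; new cluster SUX
  updated: d(D,SUX)=68/3, d(R,SUX)=74/3
step 3: merge (D,SUX) at d=68/3; branch lengths D→34/3, SUX→73/12; new cluster DSUX
  updated: d(DSUX,R)=103/4
step 4: merge (DSUX,R) at d=103/4; branch lengths DSUX→37/24, R→103/8; new cluster DRSUX
final tree: ((D:34/3,(S:21/4,(U:3/2,X:3/2):15/4):73/12):37/24,R:103/8)
total length: 263/6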